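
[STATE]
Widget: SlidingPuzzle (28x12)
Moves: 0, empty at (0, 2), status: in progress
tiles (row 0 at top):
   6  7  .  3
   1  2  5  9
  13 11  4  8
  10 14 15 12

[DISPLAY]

┌────┬────┬────┬────┐       
│  6 │  7 │    │  3 │       
├────┼────┼────┼────┤       
│  1 │  2 │  5 │  9 │       
├────┼────┼────┼────┤       
│ 13 │ 11 │  4 │  8 │       
├────┼────┼────┼────┤       
│ 10 │ 14 │ 15 │ 12 │       
└────┴────┴────┴────┘       
Moves: 0                    
                            
                            


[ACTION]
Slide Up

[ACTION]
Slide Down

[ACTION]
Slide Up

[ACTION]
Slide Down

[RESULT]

┌────┬────┬────┬────┐       
│  6 │  7 │    │  3 │       
├────┼────┼────┼────┤       
│  1 │  2 │  5 │  9 │       
├────┼────┼────┼────┤       
│ 13 │ 11 │  4 │  8 │       
├────┼────┼────┼────┤       
│ 10 │ 14 │ 15 │ 12 │       
└────┴────┴────┴────┘       
Moves: 4                    
                            
                            


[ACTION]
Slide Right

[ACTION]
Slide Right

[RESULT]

┌────┬────┬────┬────┐       
│    │  6 │  7 │  3 │       
├────┼────┼────┼────┤       
│  1 │  2 │  5 │  9 │       
├────┼────┼────┼────┤       
│ 13 │ 11 │  4 │  8 │       
├────┼────┼────┼────┤       
│ 10 │ 14 │ 15 │ 12 │       
└────┴────┴────┴────┘       
Moves: 6                    
                            
                            


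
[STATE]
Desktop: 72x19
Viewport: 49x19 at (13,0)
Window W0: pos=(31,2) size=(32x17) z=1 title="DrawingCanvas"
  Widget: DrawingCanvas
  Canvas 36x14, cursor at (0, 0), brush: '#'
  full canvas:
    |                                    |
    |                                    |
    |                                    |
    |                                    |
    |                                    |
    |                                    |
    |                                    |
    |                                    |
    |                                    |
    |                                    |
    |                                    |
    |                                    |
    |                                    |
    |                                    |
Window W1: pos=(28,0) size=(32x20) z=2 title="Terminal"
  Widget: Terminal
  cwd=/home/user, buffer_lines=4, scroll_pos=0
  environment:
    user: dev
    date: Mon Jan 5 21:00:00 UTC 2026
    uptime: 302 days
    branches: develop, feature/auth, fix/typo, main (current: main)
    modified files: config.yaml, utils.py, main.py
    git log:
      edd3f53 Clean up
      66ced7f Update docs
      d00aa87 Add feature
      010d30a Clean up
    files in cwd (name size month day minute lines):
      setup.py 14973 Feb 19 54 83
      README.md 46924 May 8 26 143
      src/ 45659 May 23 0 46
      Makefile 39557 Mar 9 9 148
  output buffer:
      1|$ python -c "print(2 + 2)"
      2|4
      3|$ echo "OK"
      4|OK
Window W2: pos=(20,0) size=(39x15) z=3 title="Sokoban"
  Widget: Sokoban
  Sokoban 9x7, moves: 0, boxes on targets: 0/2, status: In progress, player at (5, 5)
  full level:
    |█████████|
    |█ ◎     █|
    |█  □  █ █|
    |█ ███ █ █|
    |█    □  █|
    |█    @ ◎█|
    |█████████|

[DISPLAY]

       ┏━━━━━━━━━━━━━━━━━━━━━━━━━━━━━━━━━━━━━┓┓  
       ┃ Sokoban                             ┃┃  
       ┠─────────────────────────────────────┨┨━━
       ┃█████████                            ┃┃  
       ┃█ ◎     █                            ┃┃──
       ┃█  □  █ █                            ┃┃  
       ┃█ ███ █ █                            ┃┃  
       ┃█    □  █                            ┃┃  
       ┃█    @ ◎█                            ┃┃  
       ┃█████████                            ┃┃  
       ┃Moves: 0  0/2                        ┃┃  
       ┃                                     ┃┃  
       ┃                                     ┃┃  
       ┃                                     ┃┃  
       ┗━━━━━━━━━━━━━━━━━━━━━━━━━━━━━━━━━━━━━┛┃  
               ┃                              ┃  
               ┃                              ┃  
               ┃                              ┃  
               ┃                              ┃━━


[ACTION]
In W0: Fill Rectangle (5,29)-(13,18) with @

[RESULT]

       ┏━━━━━━━━━━━━━━━━━━━━━━━━━━━━━━━━━━━━━┓┓  
       ┃ Sokoban                             ┃┃  
       ┠─────────────────────────────────────┨┨━━
       ┃█████████                            ┃┃  
       ┃█ ◎     █                            ┃┃──
       ┃█  □  █ █                            ┃┃  
       ┃█ ███ █ █                            ┃┃  
       ┃█    □  █                            ┃┃  
       ┃█    @ ◎█                            ┃┃  
       ┃█████████                            ┃┃  
       ┃Moves: 0  0/2                        ┃┃@@
       ┃                                     ┃┃@@
       ┃                                     ┃┃@@
       ┃                                     ┃┃@@
       ┗━━━━━━━━━━━━━━━━━━━━━━━━━━━━━━━━━━━━━┛┃@@
               ┃                              ┃@@
               ┃                              ┃@@
               ┃                              ┃@@
               ┃                              ┃━━


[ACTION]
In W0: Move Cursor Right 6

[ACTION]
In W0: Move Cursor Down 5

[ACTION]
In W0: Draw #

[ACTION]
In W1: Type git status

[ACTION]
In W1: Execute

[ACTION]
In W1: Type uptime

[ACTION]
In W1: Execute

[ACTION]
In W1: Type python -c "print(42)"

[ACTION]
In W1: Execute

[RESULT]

       ┏━━━━━━━━━━━━━━━━━━━━━━━━━━━━━━━━━━━━━┓┓  
       ┃ Sokoban                             ┃┃  
       ┠─────────────────────────────────────┨┨━━
       ┃█████████                            ┃┃  
       ┃█ ◎     █                            ┃┃──
       ┃█  □  █ █                            ┃┃  
       ┃█ ███ █ █                            ┃┃  
       ┃█    □  █                            ┃┃  
       ┃█    @ ◎█                            ┃┃  
       ┃█████████                            ┃┃  
       ┃Moves: 0  0/2                        ┃┃@@
       ┃                                     ┃┃@@
       ┃                                     ┃┃@@
       ┃                                     ┃┃@@
       ┗━━━━━━━━━━━━━━━━━━━━━━━━━━━━━━━━━━━━━┛┃@@
               ┃ 10:00  up 302 days           ┃@@
               ┃$ python -c "print(42)"       ┃@@
               ┃42                            ┃@@
               ┃$ █                           ┃━━


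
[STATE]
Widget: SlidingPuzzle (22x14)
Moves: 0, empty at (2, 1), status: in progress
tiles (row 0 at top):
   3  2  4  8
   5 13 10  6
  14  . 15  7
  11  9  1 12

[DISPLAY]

┌────┬────┬────┬────┐ 
│  3 │  2 │  4 │  8 │ 
├────┼────┼────┼────┤ 
│  5 │ 13 │ 10 │  6 │ 
├────┼────┼────┼────┤ 
│ 14 │    │ 15 │  7 │ 
├────┼────┼────┼────┤ 
│ 11 │  9 │  1 │ 12 │ 
└────┴────┴────┴────┘ 
Moves: 0              
                      
                      
                      
                      


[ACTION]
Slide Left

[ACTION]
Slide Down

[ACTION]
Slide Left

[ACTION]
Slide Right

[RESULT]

┌────┬────┬────┬────┐ 
│  3 │  2 │  4 │  8 │ 
├────┼────┼────┼────┤ 
│  5 │ 13 │    │  6 │ 
├────┼────┼────┼────┤ 
│ 14 │ 15 │ 10 │  7 │ 
├────┼────┼────┼────┤ 
│ 11 │  9 │  1 │ 12 │ 
└────┴────┴────┴────┘ 
Moves: 4              
                      
                      
                      
                      


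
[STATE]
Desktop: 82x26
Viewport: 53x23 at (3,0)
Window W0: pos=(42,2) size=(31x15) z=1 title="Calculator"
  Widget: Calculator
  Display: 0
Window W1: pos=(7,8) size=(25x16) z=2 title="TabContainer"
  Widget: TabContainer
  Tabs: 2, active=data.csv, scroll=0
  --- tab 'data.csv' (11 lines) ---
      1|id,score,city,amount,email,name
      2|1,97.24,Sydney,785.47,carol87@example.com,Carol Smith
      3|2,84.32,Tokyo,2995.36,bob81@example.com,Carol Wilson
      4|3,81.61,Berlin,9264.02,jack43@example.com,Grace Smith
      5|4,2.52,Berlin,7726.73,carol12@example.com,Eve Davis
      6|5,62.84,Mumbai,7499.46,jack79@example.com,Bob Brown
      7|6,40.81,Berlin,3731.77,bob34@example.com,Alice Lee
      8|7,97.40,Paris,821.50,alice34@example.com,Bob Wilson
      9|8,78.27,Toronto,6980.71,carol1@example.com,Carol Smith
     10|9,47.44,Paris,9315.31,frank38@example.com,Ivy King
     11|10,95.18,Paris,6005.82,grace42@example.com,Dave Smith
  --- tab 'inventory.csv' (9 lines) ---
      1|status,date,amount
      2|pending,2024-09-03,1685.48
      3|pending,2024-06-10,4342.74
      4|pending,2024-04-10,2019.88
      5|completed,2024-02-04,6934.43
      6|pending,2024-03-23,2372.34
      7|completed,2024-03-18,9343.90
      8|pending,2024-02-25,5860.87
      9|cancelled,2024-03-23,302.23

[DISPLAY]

                                                     
                                                     
                                       ┏━━━━━━━━━━━━━
                                       ┃ Calculator  
                                       ┠─────────────
                                       ┃             
                                       ┃┌───┬───┬───┬
                                       ┃│ 7 │ 8 │ 9 │
    ┏━━━━━━━━━━━━━━━━━━━━━━━┓          ┃├───┼───┼───┼
    ┃ TabContainer          ┃          ┃│ 4 │ 5 │ 6 │
    ┠───────────────────────┨          ┃├───┼───┼───┼
    ┃[data.csv]│ inventory.c┃          ┃│ 1 │ 2 │ 3 │
    ┃───────────────────────┃          ┃├───┼───┼───┼
    ┃id,score,city,amount,em┃          ┃│ 0 │ . │ = │
    ┃1,97.24,Sydney,785.47,c┃          ┃├───┼───┼───┼
    ┃2,84.32,Tokyo,2995.36,b┃          ┃│ C │ MC│ MR│
    ┃3,81.61,Berlin,9264.02,┃          ┗━━━━━━━━━━━━━
    ┃4,2.52,Berlin,7726.73,c┃                        
    ┃5,62.84,Mumbai,7499.46,┃                        
    ┃6,40.81,Berlin,3731.77,┃                        
    ┃7,97.40,Paris,821.50,al┃                        
    ┃8,78.27,Toronto,6980.71┃                        
    ┃9,47.44,Paris,9315.31,f┃                        


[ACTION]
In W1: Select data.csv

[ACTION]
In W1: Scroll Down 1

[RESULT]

                                                     
                                                     
                                       ┏━━━━━━━━━━━━━
                                       ┃ Calculator  
                                       ┠─────────────
                                       ┃             
                                       ┃┌───┬───┬───┬
                                       ┃│ 7 │ 8 │ 9 │
    ┏━━━━━━━━━━━━━━━━━━━━━━━┓          ┃├───┼───┼───┼
    ┃ TabContainer          ┃          ┃│ 4 │ 5 │ 6 │
    ┠───────────────────────┨          ┃├───┼───┼───┼
    ┃[data.csv]│ inventory.c┃          ┃│ 1 │ 2 │ 3 │
    ┃───────────────────────┃          ┃├───┼───┼───┼
    ┃1,97.24,Sydney,785.47,c┃          ┃│ 0 │ . │ = │
    ┃2,84.32,Tokyo,2995.36,b┃          ┃├───┼───┼───┼
    ┃3,81.61,Berlin,9264.02,┃          ┃│ C │ MC│ MR│
    ┃4,2.52,Berlin,7726.73,c┃          ┗━━━━━━━━━━━━━
    ┃5,62.84,Mumbai,7499.46,┃                        
    ┃6,40.81,Berlin,3731.77,┃                        
    ┃7,97.40,Paris,821.50,al┃                        
    ┃8,78.27,Toronto,6980.71┃                        
    ┃9,47.44,Paris,9315.31,f┃                        
    ┃10,95.18,Paris,6005.82,┃                        


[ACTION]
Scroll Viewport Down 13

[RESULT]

                                       ┃ Calculator  
                                       ┠─────────────
                                       ┃             
                                       ┃┌───┬───┬───┬
                                       ┃│ 7 │ 8 │ 9 │
    ┏━━━━━━━━━━━━━━━━━━━━━━━┓          ┃├───┼───┼───┼
    ┃ TabContainer          ┃          ┃│ 4 │ 5 │ 6 │
    ┠───────────────────────┨          ┃├───┼───┼───┼
    ┃[data.csv]│ inventory.c┃          ┃│ 1 │ 2 │ 3 │
    ┃───────────────────────┃          ┃├───┼───┼───┼
    ┃1,97.24,Sydney,785.47,c┃          ┃│ 0 │ . │ = │
    ┃2,84.32,Tokyo,2995.36,b┃          ┃├───┼───┼───┼
    ┃3,81.61,Berlin,9264.02,┃          ┃│ C │ MC│ MR│
    ┃4,2.52,Berlin,7726.73,c┃          ┗━━━━━━━━━━━━━
    ┃5,62.84,Mumbai,7499.46,┃                        
    ┃6,40.81,Berlin,3731.77,┃                        
    ┃7,97.40,Paris,821.50,al┃                        
    ┃8,78.27,Toronto,6980.71┃                        
    ┃9,47.44,Paris,9315.31,f┃                        
    ┃10,95.18,Paris,6005.82,┃                        
    ┗━━━━━━━━━━━━━━━━━━━━━━━┛                        
                                                     
                                                     


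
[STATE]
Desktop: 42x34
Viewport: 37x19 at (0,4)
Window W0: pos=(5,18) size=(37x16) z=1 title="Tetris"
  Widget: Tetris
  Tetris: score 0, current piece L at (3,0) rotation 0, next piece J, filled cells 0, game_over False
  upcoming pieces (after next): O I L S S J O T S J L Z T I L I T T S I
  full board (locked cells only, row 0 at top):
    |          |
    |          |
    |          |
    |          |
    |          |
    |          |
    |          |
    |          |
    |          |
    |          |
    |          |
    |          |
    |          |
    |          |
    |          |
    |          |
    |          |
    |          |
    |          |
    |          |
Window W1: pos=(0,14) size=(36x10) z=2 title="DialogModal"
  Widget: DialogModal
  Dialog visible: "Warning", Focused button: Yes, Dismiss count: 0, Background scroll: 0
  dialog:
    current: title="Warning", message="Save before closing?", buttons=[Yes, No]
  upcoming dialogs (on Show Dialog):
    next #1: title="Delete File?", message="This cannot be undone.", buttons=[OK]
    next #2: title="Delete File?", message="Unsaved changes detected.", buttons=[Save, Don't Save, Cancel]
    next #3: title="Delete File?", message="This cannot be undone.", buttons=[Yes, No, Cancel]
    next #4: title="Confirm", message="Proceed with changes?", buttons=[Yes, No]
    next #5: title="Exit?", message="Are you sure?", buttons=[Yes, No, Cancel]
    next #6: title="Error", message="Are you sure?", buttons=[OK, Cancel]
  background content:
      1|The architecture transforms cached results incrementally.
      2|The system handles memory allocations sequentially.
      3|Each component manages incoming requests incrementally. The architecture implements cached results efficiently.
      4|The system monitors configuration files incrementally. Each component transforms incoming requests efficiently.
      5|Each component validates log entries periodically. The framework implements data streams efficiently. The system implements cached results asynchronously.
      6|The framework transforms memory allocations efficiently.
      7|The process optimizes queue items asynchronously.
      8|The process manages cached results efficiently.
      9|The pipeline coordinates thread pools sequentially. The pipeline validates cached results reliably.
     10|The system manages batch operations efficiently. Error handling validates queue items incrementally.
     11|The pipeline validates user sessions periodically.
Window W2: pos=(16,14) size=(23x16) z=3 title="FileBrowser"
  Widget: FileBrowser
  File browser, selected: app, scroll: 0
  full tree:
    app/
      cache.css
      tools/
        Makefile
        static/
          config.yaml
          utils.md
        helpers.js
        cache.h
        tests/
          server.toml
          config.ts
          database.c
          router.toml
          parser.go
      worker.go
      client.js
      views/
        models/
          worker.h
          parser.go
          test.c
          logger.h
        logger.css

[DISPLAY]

                                     
                                     
                                     
                                     
                                     
                                     
                                     
                                     
                                     
                                     
┏━━━━━━━━━━━━━━━┏━━━━━━━━━━━━━━━━━━━━
┃ DialogModal   ┃ FileBrowser        
┠───────────────┠────────────────────
┃The a┌─────────┃> [-] app/          
┃The s│       Wa┃    cache.css       
┃Each │ Save bef┃    [+] tools/      
┃The s│      [Ye┃    worker.go       
┃Each └─────────┃    client.js       
┃The framework t┃    [+] views/      


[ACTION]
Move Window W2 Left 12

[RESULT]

                                     
                                     
                                     
                                     
                                     
                                     
                                     
                                     
                                     
                                     
┏━━━┏━━━━━━━━━━━━━━━━━━━━━┓━━━━━━━━┓ 
┃ Di┃ FileBrowser         ┃        ┃ 
┠───┠─────────────────────┨────────┨ 
┃The┃> [-] app/           ┃──┐ached┃ 
┃The┃    cache.css        ┃  │ocati┃━
┃Eac┃    [+] tools/       ┃? │ng re┃ 
┃The┃    worker.go        ┃  │tion ┃─
┃Eac┃    client.js        ┃──┘entri┃ 
┃The┃    [+] views/       ┃emory al┃ 


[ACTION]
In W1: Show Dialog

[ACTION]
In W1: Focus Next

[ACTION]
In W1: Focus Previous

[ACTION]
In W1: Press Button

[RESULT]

                                     
                                     
                                     
                                     
                                     
                                     
                                     
                                     
                                     
                                     
┏━━━┏━━━━━━━━━━━━━━━━━━━━━┓━━━━━━━━┓ 
┃ Di┃ FileBrowser         ┃        ┃ 
┠───┠─────────────────────┨────────┨ 
┃The┃> [-] app/           ┃s cached┃ 
┃The┃    cache.css        ┃allocati┃━
┃Eac┃    [+] tools/       ┃oming re┃ 
┃The┃    worker.go        ┃uration ┃─
┃Eac┃    client.js        ┃og entri┃ 
┃The┃    [+] views/       ┃emory al┃ 


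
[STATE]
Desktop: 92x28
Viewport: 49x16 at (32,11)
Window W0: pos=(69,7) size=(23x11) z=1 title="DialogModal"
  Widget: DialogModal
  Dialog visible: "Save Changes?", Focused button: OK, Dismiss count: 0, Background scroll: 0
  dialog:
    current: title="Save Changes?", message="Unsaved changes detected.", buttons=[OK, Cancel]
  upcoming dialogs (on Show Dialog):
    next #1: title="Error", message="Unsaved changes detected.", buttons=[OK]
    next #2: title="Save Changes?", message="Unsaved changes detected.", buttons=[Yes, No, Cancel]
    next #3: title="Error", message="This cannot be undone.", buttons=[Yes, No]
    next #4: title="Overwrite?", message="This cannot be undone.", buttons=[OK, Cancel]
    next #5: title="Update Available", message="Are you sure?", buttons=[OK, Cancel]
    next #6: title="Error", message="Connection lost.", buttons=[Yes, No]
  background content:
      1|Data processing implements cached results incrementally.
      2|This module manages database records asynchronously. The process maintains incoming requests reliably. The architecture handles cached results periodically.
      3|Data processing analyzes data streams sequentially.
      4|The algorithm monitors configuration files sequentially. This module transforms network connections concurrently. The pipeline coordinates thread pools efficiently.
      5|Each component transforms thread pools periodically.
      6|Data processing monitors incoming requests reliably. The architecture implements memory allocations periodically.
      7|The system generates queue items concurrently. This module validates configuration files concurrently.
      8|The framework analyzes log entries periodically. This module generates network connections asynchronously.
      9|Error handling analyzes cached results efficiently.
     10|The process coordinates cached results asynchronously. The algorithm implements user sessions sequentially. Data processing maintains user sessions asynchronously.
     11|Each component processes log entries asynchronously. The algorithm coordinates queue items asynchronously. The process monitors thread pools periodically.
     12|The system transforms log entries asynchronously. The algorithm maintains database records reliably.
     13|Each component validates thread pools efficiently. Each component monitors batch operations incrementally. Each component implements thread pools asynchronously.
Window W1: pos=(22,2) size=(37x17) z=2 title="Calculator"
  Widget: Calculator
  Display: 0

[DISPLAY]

 3 │ - │                  ┃          ┃Th┌────────
───┼───┤                  ┃          ┃Da│ Save Ch
 = │ + │                  ┃          ┃Th│Unsaved 
───┼───┤                  ┃          ┃Ea│ [OK]  C
 MR│ M+│                  ┃          ┃Da└────────
───┴───┘                  ┃          ┃The system 
                          ┃          ┗━━━━━━━━━━━
━━━━━━━━━━━━━━━━━━━━━━━━━━┛                      
                                                 
                                                 
                                                 
                                                 
                                                 
                                                 
                                                 
                                                 


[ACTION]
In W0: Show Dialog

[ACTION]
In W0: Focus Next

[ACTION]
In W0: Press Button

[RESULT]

 3 │ - │                  ┃          ┃This module
───┼───┤                  ┃          ┃Data proces
 = │ + │                  ┃          ┃The algorit
───┼───┤                  ┃          ┃Each compon
 MR│ M+│                  ┃          ┃Data proces
───┴───┘                  ┃          ┃The system 
                          ┃          ┗━━━━━━━━━━━
━━━━━━━━━━━━━━━━━━━━━━━━━━┛                      
                                                 
                                                 
                                                 
                                                 
                                                 
                                                 
                                                 
                                                 


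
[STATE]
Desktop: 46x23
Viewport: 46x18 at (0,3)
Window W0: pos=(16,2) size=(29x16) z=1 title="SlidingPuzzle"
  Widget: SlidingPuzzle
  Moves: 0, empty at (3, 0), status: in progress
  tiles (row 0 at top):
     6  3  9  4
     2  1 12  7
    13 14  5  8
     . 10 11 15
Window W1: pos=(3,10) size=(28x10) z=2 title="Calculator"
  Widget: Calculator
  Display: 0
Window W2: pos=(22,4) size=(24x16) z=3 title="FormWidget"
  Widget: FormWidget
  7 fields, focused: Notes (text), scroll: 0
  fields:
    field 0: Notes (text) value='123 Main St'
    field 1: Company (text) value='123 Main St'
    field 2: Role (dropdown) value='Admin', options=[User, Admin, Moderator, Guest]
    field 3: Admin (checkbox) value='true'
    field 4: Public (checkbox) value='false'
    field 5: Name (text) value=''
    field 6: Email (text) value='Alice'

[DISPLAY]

                ┃ SlidingPuzzle             ┃ 
                ┠─────┏━━━━━━━━━━━━━━━━━━━━━━┓
                ┃┌────┃ FormWidget           ┃
                ┃│  6 ┠──────────────────────┨
                ┃├────┃> Notes:      [123 Ma]┃
                ┃│  2 ┃  Company:    [123 Ma]┃
                ┃├────┃  Role:       [Admin▼]┃
   ┏━━━━━━━━━━━━━━━━━━┃  Admin:      [x]     ┃
   ┃ Calculator       ┃  Public:     [ ]     ┃
   ┠──────────────────┃  Name:       [      ]┃
   ┃                  ┃  Email:      [Alice ]┃
   ┃┌───┬───┬───┬───┐ ┃                      ┃
   ┃│ 7 │ 8 │ 9 │ ÷ │ ┃                      ┃
   ┃├───┼───┼───┼───┤ ┃                      ┃
   ┃│ 4 │ 5 │ 6 │ × │ ┃                      ┃
   ┃└───┴───┴───┴───┘ ┃                      ┃
   ┗━━━━━━━━━━━━━━━━━━┗━━━━━━━━━━━━━━━━━━━━━━┛
                                              


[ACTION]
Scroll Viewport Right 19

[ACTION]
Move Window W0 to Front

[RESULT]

                ┃ SlidingPuzzle             ┃ 
                ┠───────────────────────────┨┓
                ┃┌────┬────┬────┬────┐      ┃┃
                ┃│  6 │  3 │  9 │  4 │      ┃┨
                ┃├────┼────┼────┼────┤      ┃┃
                ┃│  2 │  1 │ 12 │  7 │      ┃┃
                ┃├────┼────┼────┼────┤      ┃┃
   ┏━━━━━━━━━━━━┃│ 13 │ 14 │  5 │  8 │      ┃┃
   ┃ Calculator ┃├────┼────┼────┼────┤      ┃┃
   ┠────────────┃│    │ 10 │ 11 │ 15 │      ┃┃
   ┃            ┃└────┴────┴────┴────┘      ┃┃
   ┃┌───┬───┬───┃Moves: 0                   ┃┃
   ┃│ 7 │ 8 │ 9 ┃                           ┃┃
   ┃├───┼───┼───┃                           ┃┃
   ┃│ 4 │ 5 │ 6 ┗━━━━━━━━━━━━━━━━━━━━━━━━━━━┛┃
   ┃└───┴───┴───┴───┘ ┃                      ┃
   ┗━━━━━━━━━━━━━━━━━━┗━━━━━━━━━━━━━━━━━━━━━━┛
                                              


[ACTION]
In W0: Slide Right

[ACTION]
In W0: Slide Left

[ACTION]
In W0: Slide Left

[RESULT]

                ┃ SlidingPuzzle             ┃ 
                ┠───────────────────────────┨┓
                ┃┌────┬────┬────┬────┐      ┃┃
                ┃│  6 │  3 │  9 │  4 │      ┃┨
                ┃├────┼────┼────┼────┤      ┃┃
                ┃│  2 │  1 │ 12 │  7 │      ┃┃
                ┃├────┼────┼────┼────┤      ┃┃
   ┏━━━━━━━━━━━━┃│ 13 │ 14 │  5 │  8 │      ┃┃
   ┃ Calculator ┃├────┼────┼────┼────┤      ┃┃
   ┠────────────┃│ 10 │ 11 │    │ 15 │      ┃┃
   ┃            ┃└────┴────┴────┴────┘      ┃┃
   ┃┌───┬───┬───┃Moves: 2                   ┃┃
   ┃│ 7 │ 8 │ 9 ┃                           ┃┃
   ┃├───┼───┼───┃                           ┃┃
   ┃│ 4 │ 5 │ 6 ┗━━━━━━━━━━━━━━━━━━━━━━━━━━━┛┃
   ┃└───┴───┴───┴───┘ ┃                      ┃
   ┗━━━━━━━━━━━━━━━━━━┗━━━━━━━━━━━━━━━━━━━━━━┛
                                              


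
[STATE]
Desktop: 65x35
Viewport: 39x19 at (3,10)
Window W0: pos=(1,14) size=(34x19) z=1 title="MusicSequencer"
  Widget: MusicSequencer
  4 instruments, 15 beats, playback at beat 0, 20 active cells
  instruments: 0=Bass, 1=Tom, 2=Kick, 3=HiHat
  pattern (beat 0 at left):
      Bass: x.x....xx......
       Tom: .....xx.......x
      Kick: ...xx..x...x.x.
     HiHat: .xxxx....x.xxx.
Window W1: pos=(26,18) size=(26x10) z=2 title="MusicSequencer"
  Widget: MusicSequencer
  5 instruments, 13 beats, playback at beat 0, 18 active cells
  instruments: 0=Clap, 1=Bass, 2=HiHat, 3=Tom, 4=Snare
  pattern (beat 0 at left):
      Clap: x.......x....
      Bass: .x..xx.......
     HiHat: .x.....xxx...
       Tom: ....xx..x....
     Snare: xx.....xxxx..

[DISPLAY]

                                       
                                       
                                       
                                       
━━━━━━━━━━━━━━━━━━━━━━━━━━━━━━━┓       
MusicSequencer                 ┃       
───────────────────────────────┨       
     ▼12345678901234           ┃       
 Bass█·█····██······   ┏━━━━━━━━━━━━━━━
  Tom·····██·······█   ┃ MusicSequencer
 Kick···██··█···█·█·   ┠───────────────
HiHat·████····█·███·   ┃      ▼12345678
                       ┃  Clap█·······█
                       ┃  Bass·█··██···
                       ┃ HiHat·█·····██
                       ┃   Tom····██··█
                       ┃ Snare██·····██
                       ┗━━━━━━━━━━━━━━━
                               ┃       


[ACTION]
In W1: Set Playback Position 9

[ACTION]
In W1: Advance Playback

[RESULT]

                                       
                                       
                                       
                                       
━━━━━━━━━━━━━━━━━━━━━━━━━━━━━━━┓       
MusicSequencer                 ┃       
───────────────────────────────┨       
     ▼12345678901234           ┃       
 Bass█·█····██······   ┏━━━━━━━━━━━━━━━
  Tom·····██·······█   ┃ MusicSequencer
 Kick···██··█···█·█·   ┠───────────────
HiHat·████····█·███·   ┃      012345678
                       ┃  Clap█·······█
                       ┃  Bass·█··██···
                       ┃ HiHat·█·····██
                       ┃   Tom····██··█
                       ┃ Snare██·····██
                       ┗━━━━━━━━━━━━━━━
                               ┃       


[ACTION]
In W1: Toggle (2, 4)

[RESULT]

                                       
                                       
                                       
                                       
━━━━━━━━━━━━━━━━━━━━━━━━━━━━━━━┓       
MusicSequencer                 ┃       
───────────────────────────────┨       
     ▼12345678901234           ┃       
 Bass█·█····██······   ┏━━━━━━━━━━━━━━━
  Tom·····██·······█   ┃ MusicSequencer
 Kick···██··█···█·█·   ┠───────────────
HiHat·████····█·███·   ┃      012345678
                       ┃  Clap█·······█
                       ┃  Bass·█··██···
                       ┃ HiHat·█··█··██
                       ┃   Tom····██··█
                       ┃ Snare██·····██
                       ┗━━━━━━━━━━━━━━━
                               ┃       


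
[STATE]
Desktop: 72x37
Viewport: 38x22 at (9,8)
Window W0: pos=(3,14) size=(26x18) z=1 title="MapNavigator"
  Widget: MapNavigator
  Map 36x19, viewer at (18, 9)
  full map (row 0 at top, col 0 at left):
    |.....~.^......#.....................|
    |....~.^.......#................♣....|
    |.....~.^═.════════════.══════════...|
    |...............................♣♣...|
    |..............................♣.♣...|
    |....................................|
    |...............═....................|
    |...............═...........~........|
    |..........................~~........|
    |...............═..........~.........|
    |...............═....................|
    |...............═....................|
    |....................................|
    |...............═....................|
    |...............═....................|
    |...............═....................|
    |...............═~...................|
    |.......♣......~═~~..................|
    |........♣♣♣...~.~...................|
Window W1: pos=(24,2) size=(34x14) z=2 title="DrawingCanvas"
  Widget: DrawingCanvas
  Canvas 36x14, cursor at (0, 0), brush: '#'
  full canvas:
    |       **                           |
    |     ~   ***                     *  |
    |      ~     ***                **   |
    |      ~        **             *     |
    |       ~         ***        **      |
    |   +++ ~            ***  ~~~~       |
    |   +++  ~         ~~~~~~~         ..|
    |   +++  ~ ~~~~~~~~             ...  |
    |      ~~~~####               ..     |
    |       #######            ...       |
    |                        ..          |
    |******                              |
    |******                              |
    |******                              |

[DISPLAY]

               ┃      ~        **     
               ┃       ~         ***  
               ┃   +++ ~            **
               ┃   +++  ~         ~~~~
               ┃   +++  ~ ~~~~~~~~    
               ┃      ~~~~####        
━━━━━━━━━━━━━━━┃       #######        
avigator       ┗━━━━━━━━━━━━━━━━━━━━━━
───────────────────┨                  
═══════════.═══════┃                  
...................┃                  
...................┃                  
...................┃                  
....═..............┃                  
....═...........~..┃                  
...............~~..┃                  
....═..@.......~...┃                  
....═..............┃                  
....═..............┃                  
...................┃                  
....═..............┃                  
....═..............┃                  


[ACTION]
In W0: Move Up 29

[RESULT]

               ┃      ~        **     
               ┃       ~         ***  
               ┃   +++ ~            **
               ┃   +++  ~         ~~~~
               ┃   +++  ~ ~~~~~~~~    
               ┃      ~~~~####        
━━━━━━━━━━━━━━━┃       #######        
avigator       ┗━━━━━━━━━━━━━━━━━━━━━━
───────────────────┨                  
                   ┃                  
                   ┃                  
                   ┃                  
                   ┃                  
                   ┃                  
                   ┃                  
                   ┃                  
...#...@...........┃                  
...#...............┃                  
═══════════.═══════┃                  
...................┃                  
...................┃                  
...................┃                  


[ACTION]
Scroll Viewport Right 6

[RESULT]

         ┃      ~        **           
         ┃       ~         ***        
         ┃   +++ ~            ***  ~~~
         ┃   +++  ~         ~~~~~~~   
         ┃   +++  ~ ~~~~~~~~          
         ┃      ~~~~####              
━━━━━━━━━┃       #######            ..
or       ┗━━━━━━━━━━━━━━━━━━━━━━━━━━━━
─────────────┨                        
             ┃                        
             ┃                        
             ┃                        
             ┃                        
             ┃                        
             ┃                        
             ┃                        
.@...........┃                        
.............┃                        
═════.═══════┃                        
.............┃                        
.............┃                        
.............┃                        


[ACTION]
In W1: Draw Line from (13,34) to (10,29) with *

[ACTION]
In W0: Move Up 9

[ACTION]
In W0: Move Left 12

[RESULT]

         ┃      ~        **           
         ┃       ~         ***        
         ┃   +++ ~            ***  ~~~
         ┃   +++  ~         ~~~~~~~   
         ┃   +++  ~ ~~~~~~~~          
         ┃      ~~~~####              
━━━━━━━━━┃       #######            ..
or       ┗━━━━━━━━━━━━━━━━━━━━━━━━━━━━
─────────────┨                        
             ┃                        
             ┃                        
             ┃                        
             ┃                        
             ┃                        
             ┃                        
             ┃                        
~@^......#...┃                        
.^.......#...┃                        
~.^═.════════┃                        
.............┃                        
.............┃                        
.............┃                        
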